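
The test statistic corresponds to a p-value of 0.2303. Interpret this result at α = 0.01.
Since p = 0.2303 > α = 0.01, fail to reject H₀.
There is insufficient evidence to reject the null hypothesis; the result is not statistically significant at the 0.01 level.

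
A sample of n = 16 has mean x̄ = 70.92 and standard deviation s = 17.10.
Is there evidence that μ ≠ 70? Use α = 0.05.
One-sample t-test:
H₀: μ = 70
H₁: μ ≠ 70
df = n - 1 = 15
t = (x̄ - μ₀) / (s/√n) = (70.92 - 70) / (17.10/√16) = 0.215
p-value = 0.8325

Since p-value > α = 0.05, we fail to reject H₀.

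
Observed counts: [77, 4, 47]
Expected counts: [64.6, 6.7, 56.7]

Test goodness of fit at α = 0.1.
Chi-square goodness of fit test:
H₀: observed counts match expected distribution
H₁: observed counts differ from expected distribution
df = k - 1 = 2
χ² = Σ(O - E)²/E
   = (77 - 64.6)²/64.6 + (4 - 6.7)²/6.7 + (47 - 56.7)²/56.7
   = 2.380 + 1.088 + 1.659
   = 5.13
p-value = 0.0770

Since p-value < α = 0.1, we reject H₀.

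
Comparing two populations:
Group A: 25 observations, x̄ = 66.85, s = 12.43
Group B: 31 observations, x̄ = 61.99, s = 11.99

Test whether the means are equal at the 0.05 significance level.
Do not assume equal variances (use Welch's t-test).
Welch's two-sample t-test:
H₀: μ₁ = μ₂
H₁: μ₁ ≠ μ₂
s₁²/n₁ = 12.43²/25 = 6.1802,  s₂²/n₂ = 11.99²/31 = 4.6374
SE = √(s₁²/n₁ + s₂²/n₂) = √(6.1802 + 4.6374) = 3.2890
df (Welch-Satterthwaite) = (s₁²/n₁ + s₂²/n₂)² / [(s₁²/n₁)²/(n₁-1) + (s₂²/n₂)²/(n₂-1)] ≈ 50.70
t = (x̄₁ - x̄₂) / SE = (66.85 - 61.99) / 3.2890 = 4.86 / 3.2890 = 1.478
p-value = 0.1457

Since p-value > α = 0.05, we fail to reject H₀.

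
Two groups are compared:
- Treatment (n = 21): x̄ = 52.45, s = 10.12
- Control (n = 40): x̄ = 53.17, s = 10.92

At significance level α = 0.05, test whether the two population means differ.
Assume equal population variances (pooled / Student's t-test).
Student's two-sample t-test (equal variances):
H₀: μ₁ = μ₂
H₁: μ₁ ≠ μ₂
df = n₁ + n₂ - 2 = 59
Pooled variance s_p² = [(n₁-1)s₁² + (n₂-1)s₂²] / (n₁ + n₂ - 2) = [(20)(10.12²) + (39)(10.92²)] / 59 = 113.5406
SE = √(s_p²(1/n₁ + 1/n₂)) = √(113.5406 × (1/21 + 1/40)) = 2.8714
t = (x̄₁ - x̄₂) / SE = (52.45 - 53.17) / 2.8714 = -0.72 / 2.8714 = -0.251
p-value = 0.8029

Since p-value > α = 0.05, we fail to reject H₀.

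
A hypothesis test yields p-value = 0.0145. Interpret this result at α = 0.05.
Since p = 0.0145 < α = 0.05, reject H₀.
There is sufficient evidence to reject the null hypothesis; the result is statistically significant at the 0.05 level.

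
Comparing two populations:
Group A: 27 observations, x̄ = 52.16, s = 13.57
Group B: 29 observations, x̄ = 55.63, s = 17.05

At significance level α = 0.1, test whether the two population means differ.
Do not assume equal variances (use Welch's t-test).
Welch's two-sample t-test:
H₀: μ₁ = μ₂
H₁: μ₁ ≠ μ₂
s₁²/n₁ = 13.57²/27 = 6.8202,  s₂²/n₂ = 17.05²/29 = 10.0242
SE = √(s₁²/n₁ + s₂²/n₂) = √(6.8202 + 10.0242) = 4.1042
df (Welch-Satterthwaite) = (s₁²/n₁ + s₂²/n₂)² / [(s₁²/n₁)²/(n₁-1) + (s₂²/n₂)²/(n₂-1)] ≈ 52.76
t = (x̄₁ - x̄₂) / SE = (52.16 - 55.63) / 4.1042 = -3.47 / 4.1042 = -0.845
p-value = 0.4017

Since p-value > α = 0.1, we fail to reject H₀.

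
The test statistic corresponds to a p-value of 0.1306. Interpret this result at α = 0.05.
Since p = 0.1306 > α = 0.05, fail to reject H₀.
There is insufficient evidence to reject the null hypothesis; the result is not statistically significant at the 0.05 level.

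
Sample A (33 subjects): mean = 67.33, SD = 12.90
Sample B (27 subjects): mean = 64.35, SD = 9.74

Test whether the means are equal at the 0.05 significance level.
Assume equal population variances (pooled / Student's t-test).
Student's two-sample t-test (equal variances):
H₀: μ₁ = μ₂
H₁: μ₁ ≠ μ₂
df = n₁ + n₂ - 2 = 58
Pooled variance s_p² = [(n₁-1)s₁² + (n₂-1)s₂²] / (n₁ + n₂ - 2) = [(32)(12.90²) + (26)(9.74²)] / 58 = 134.3393
SE = √(s_p²(1/n₁ + 1/n₂)) = √(134.3393 × (1/33 + 1/27)) = 3.0077
t = (x̄₁ - x̄₂) / SE = (67.33 - 64.35) / 3.0077 = 2.98 / 3.0077 = 0.991
p-value = 0.3259

Since p-value > α = 0.05, we fail to reject H₀.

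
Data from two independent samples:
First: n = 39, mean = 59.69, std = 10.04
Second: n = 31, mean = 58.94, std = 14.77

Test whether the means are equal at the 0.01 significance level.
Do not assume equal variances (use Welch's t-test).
Welch's two-sample t-test:
H₀: μ₁ = μ₂
H₁: μ₁ ≠ μ₂
s₁²/n₁ = 10.04²/39 = 2.5847,  s₂²/n₂ = 14.77²/31 = 7.0372
SE = √(s₁²/n₁ + s₂²/n₂) = √(2.5847 + 7.0372) = 3.1019
df (Welch-Satterthwaite) = (s₁²/n₁ + s₂²/n₂)² / [(s₁²/n₁)²/(n₁-1) + (s₂²/n₂)²/(n₂-1)] ≈ 50.69
t = (x̄₁ - x̄₂) / SE = (59.69 - 58.94) / 3.1019 = 0.75 / 3.1019 = 0.242
p-value = 0.8099

Since p-value > α = 0.01, we fail to reject H₀.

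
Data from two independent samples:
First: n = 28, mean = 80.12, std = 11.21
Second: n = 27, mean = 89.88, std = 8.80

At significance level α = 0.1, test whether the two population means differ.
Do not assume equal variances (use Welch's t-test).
Welch's two-sample t-test:
H₀: μ₁ = μ₂
H₁: μ₁ ≠ μ₂
s₁²/n₁ = 11.21²/28 = 4.4880,  s₂²/n₂ = 8.80²/27 = 2.8681
SE = √(s₁²/n₁ + s₂²/n₂) = √(4.4880 + 2.8681) = 2.7122
df (Welch-Satterthwaite) = (s₁²/n₁ + s₂²/n₂)² / [(s₁²/n₁)²/(n₁-1) + (s₂²/n₂)²/(n₂-1)] ≈ 50.93
t = (x̄₁ - x̄₂) / SE = (80.12 - 89.88) / 2.7122 = -9.76 / 2.7122 = -3.599
p-value = 0.0007

Since p-value < α = 0.1, we reject H₀.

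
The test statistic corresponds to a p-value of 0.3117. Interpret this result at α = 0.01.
Since p = 0.3117 > α = 0.01, fail to reject H₀.
There is insufficient evidence to reject the null hypothesis; the result is not statistically significant at the 0.01 level.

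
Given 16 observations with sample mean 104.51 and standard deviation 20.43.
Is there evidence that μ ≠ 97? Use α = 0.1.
One-sample t-test:
H₀: μ = 97
H₁: μ ≠ 97
df = n - 1 = 15
t = (x̄ - μ₀) / (s/√n) = (104.51 - 97) / (20.43/√16) = 1.470
p-value = 0.1621

Since p-value > α = 0.1, we fail to reject H₀.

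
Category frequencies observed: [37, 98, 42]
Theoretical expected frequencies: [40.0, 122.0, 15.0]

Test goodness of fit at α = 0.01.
Chi-square goodness of fit test:
H₀: observed counts match expected distribution
H₁: observed counts differ from expected distribution
df = k - 1 = 2
χ² = Σ(O - E)²/E
   = (37 - 40.0)²/40.0 + (98 - 122.0)²/122.0 + (42 - 15.0)²/15.0
   = 0.225 + 4.721 + 48.600
   = 53.55
p-value < 0.0001

Since p-value < α = 0.01, we reject H₀.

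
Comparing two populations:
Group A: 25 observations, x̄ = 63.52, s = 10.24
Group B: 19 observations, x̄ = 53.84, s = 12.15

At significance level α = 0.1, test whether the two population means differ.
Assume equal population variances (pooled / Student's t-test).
Student's two-sample t-test (equal variances):
H₀: μ₁ = μ₂
H₁: μ₁ ≠ μ₂
df = n₁ + n₂ - 2 = 42
Pooled variance s_p² = [(n₁-1)s₁² + (n₂-1)s₂²] / (n₁ + n₂ - 2) = [(24)(10.24²) + (18)(12.15²)] / 42 = 123.1854
SE = √(s_p²(1/n₁ + 1/n₂)) = √(123.1854 × (1/25 + 1/19)) = 3.3780
t = (x̄₁ - x̄₂) / SE = (63.52 - 53.84) / 3.3780 = 9.68 / 3.3780 = 2.866
p-value = 0.0065

Since p-value < α = 0.1, we reject H₀.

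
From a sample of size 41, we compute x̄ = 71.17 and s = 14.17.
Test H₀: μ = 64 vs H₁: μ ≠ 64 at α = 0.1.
One-sample t-test:
H₀: μ = 64
H₁: μ ≠ 64
df = n - 1 = 40
t = (x̄ - μ₀) / (s/√n) = (71.17 - 64) / (14.17/√41) = 3.240
p-value = 0.0024

Since p-value < α = 0.1, we reject H₀.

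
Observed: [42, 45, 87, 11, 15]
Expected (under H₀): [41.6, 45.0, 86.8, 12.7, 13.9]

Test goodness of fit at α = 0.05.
Chi-square goodness of fit test:
H₀: observed counts match expected distribution
H₁: observed counts differ from expected distribution
df = k - 1 = 4
χ² = Σ(O - E)²/E
   = (42 - 41.6)²/41.6 + (45 - 45.0)²/45.0 + (87 - 86.8)²/86.8 + (11 - 12.7)²/12.7 + (15 - 13.9)²/13.9
   = 0.004 + 0.000 + 0.000 + 0.228 + 0.087
   = 0.32
p-value = 0.9886

Since p-value > α = 0.05, we fail to reject H₀.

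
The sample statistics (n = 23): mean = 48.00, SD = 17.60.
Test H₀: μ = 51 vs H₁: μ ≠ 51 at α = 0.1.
One-sample t-test:
H₀: μ = 51
H₁: μ ≠ 51
df = n - 1 = 22
t = (x̄ - μ₀) / (s/√n) = (48.00 - 51) / (17.60/√23) = -0.817
p-value = 0.4224

Since p-value > α = 0.1, we fail to reject H₀.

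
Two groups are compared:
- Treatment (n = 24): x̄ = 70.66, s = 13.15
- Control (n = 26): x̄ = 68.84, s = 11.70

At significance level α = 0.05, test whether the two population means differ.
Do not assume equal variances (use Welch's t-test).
Welch's two-sample t-test:
H₀: μ₁ = μ₂
H₁: μ₁ ≠ μ₂
s₁²/n₁ = 13.15²/24 = 7.2051,  s₂²/n₂ = 11.70²/26 = 5.2650
SE = √(s₁²/n₁ + s₂²/n₂) = √(7.2051 + 5.2650) = 3.5313
df (Welch-Satterthwaite) = (s₁²/n₁ + s₂²/n₂)² / [(s₁²/n₁)²/(n₁-1) + (s₂²/n₂)²/(n₂-1)] ≈ 46.20
t = (x̄₁ - x̄₂) / SE = (70.66 - 68.84) / 3.5313 = 1.82 / 3.5313 = 0.515
p-value = 0.6087

Since p-value > α = 0.05, we fail to reject H₀.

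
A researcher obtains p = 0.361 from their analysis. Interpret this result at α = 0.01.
Since p = 0.361 > α = 0.01, fail to reject H₀.
There is insufficient evidence to reject the null hypothesis; the result is not statistically significant at the 0.01 level.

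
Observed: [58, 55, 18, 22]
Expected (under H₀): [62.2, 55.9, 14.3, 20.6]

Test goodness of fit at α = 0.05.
Chi-square goodness of fit test:
H₀: observed counts match expected distribution
H₁: observed counts differ from expected distribution
df = k - 1 = 3
χ² = Σ(O - E)²/E
   = (58 - 62.2)²/62.2 + (55 - 55.9)²/55.9 + (18 - 14.3)²/14.3 + (22 - 20.6)²/20.6
   = 0.284 + 0.014 + 0.957 + 0.095
   = 1.35
p-value = 0.7172

Since p-value > α = 0.05, we fail to reject H₀.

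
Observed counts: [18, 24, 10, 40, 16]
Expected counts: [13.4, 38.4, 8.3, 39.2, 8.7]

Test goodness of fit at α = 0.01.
Chi-square goodness of fit test:
H₀: observed counts match expected distribution
H₁: observed counts differ from expected distribution
df = k - 1 = 4
χ² = Σ(O - E)²/E
   = (18 - 13.4)²/13.4 + (24 - 38.4)²/38.4 + (10 - 8.3)²/8.3 + (40 - 39.2)²/39.2 + (16 - 8.7)²/8.7
   = 1.579 + 5.400 + 0.348 + 0.016 + 6.125
   = 13.47
p-value = 0.0092

Since p-value < α = 0.01, we reject H₀.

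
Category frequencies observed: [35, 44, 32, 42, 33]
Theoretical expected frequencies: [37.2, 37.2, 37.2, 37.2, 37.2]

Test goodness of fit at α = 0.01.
Chi-square goodness of fit test:
H₀: observed counts match expected distribution
H₁: observed counts differ from expected distribution
df = k - 1 = 4
χ² = Σ(O - E)²/E
   = (35 - 37.2)²/37.2 + (44 - 37.2)²/37.2 + (32 - 37.2)²/37.2 + (42 - 37.2)²/37.2 + (33 - 37.2)²/37.2
   = 0.130 + 1.243 + 0.727 + 0.619 + 0.474
   = 3.19
p-value = 0.5260

Since p-value > α = 0.01, we fail to reject H₀.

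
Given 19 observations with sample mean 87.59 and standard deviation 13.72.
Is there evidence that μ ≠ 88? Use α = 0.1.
One-sample t-test:
H₀: μ = 88
H₁: μ ≠ 88
df = n - 1 = 18
t = (x̄ - μ₀) / (s/√n) = (87.59 - 88) / (13.72/√19) = -0.130
p-value = 0.8978

Since p-value > α = 0.1, we fail to reject H₀.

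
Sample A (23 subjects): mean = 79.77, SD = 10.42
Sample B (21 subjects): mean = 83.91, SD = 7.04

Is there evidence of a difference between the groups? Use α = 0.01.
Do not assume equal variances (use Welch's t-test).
Welch's two-sample t-test:
H₀: μ₁ = μ₂
H₁: μ₁ ≠ μ₂
s₁²/n₁ = 10.42²/23 = 4.7207,  s₂²/n₂ = 7.04²/21 = 2.3601
SE = √(s₁²/n₁ + s₂²/n₂) = √(4.7207 + 2.3601) = 2.6610
df (Welch-Satterthwaite) = (s₁²/n₁ + s₂²/n₂)² / [(s₁²/n₁)²/(n₁-1) + (s₂²/n₂)²/(n₂-1)] ≈ 38.82
t = (x̄₁ - x̄₂) / SE = (79.77 - 83.91) / 2.6610 = -4.14 / 2.6610 = -1.556
p-value = 0.1279

Since p-value > α = 0.01, we fail to reject H₀.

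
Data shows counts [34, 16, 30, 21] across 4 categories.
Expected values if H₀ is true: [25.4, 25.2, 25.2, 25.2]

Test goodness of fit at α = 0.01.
Chi-square goodness of fit test:
H₀: observed counts match expected distribution
H₁: observed counts differ from expected distribution
df = k - 1 = 3
χ² = Σ(O - E)²/E
   = (34 - 25.4)²/25.4 + (16 - 25.2)²/25.2 + (30 - 25.2)²/25.2 + (21 - 25.2)²/25.2
   = 2.912 + 3.359 + 0.914 + 0.700
   = 7.88
p-value = 0.0485

Since p-value > α = 0.01, we fail to reject H₀.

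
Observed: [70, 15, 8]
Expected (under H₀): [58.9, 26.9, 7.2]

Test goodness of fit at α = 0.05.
Chi-square goodness of fit test:
H₀: observed counts match expected distribution
H₁: observed counts differ from expected distribution
df = k - 1 = 2
χ² = Σ(O - E)²/E
   = (70 - 58.9)²/58.9 + (15 - 26.9)²/26.9 + (8 - 7.2)²/7.2
   = 2.092 + 5.264 + 0.089
   = 7.45
p-value = 0.0242

Since p-value < α = 0.05, we reject H₀.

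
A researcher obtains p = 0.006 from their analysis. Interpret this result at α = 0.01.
Since p = 0.006 < α = 0.01, reject H₀.
There is sufficient evidence to reject the null hypothesis; the result is statistically significant at the 0.01 level.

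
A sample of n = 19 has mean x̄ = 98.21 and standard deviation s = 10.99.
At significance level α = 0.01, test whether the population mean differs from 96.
One-sample t-test:
H₀: μ = 96
H₁: μ ≠ 96
df = n - 1 = 18
t = (x̄ - μ₀) / (s/√n) = (98.21 - 96) / (10.99/√19) = 0.877
p-value = 0.3923

Since p-value > α = 0.01, we fail to reject H₀.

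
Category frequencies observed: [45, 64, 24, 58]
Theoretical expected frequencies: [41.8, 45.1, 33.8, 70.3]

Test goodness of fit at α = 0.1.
Chi-square goodness of fit test:
H₀: observed counts match expected distribution
H₁: observed counts differ from expected distribution
df = k - 1 = 3
χ² = Σ(O - E)²/E
   = (45 - 41.8)²/41.8 + (64 - 45.1)²/45.1 + (24 - 33.8)²/33.8 + (58 - 70.3)²/70.3
   = 0.245 + 7.920 + 2.841 + 2.152
   = 13.16
p-value = 0.0043

Since p-value < α = 0.1, we reject H₀.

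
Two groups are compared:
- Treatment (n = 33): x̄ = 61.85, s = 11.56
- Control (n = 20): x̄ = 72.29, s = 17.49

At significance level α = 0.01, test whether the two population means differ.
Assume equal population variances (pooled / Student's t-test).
Student's two-sample t-test (equal variances):
H₀: μ₁ = μ₂
H₁: μ₁ ≠ μ₂
df = n₁ + n₂ - 2 = 51
Pooled variance s_p² = [(n₁-1)s₁² + (n₂-1)s₂²] / (n₁ + n₂ - 2) = [(32)(11.56²) + (19)(17.49²)] / 51 = 197.8113
SE = √(s_p²(1/n₁ + 1/n₂)) = √(197.8113 × (1/33 + 1/20)) = 3.9856
t = (x̄₁ - x̄₂) / SE = (61.85 - 72.29) / 3.9856 = -10.44 / 3.9856 = -2.619
p-value = 0.0116

Since p-value > α = 0.01, we fail to reject H₀.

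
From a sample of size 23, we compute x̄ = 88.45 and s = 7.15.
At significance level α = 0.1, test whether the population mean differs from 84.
One-sample t-test:
H₀: μ = 84
H₁: μ ≠ 84
df = n - 1 = 22
t = (x̄ - μ₀) / (s/√n) = (88.45 - 84) / (7.15/√23) = 2.985
p-value = 0.0068

Since p-value < α = 0.1, we reject H₀.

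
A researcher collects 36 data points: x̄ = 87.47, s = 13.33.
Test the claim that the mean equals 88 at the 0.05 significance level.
One-sample t-test:
H₀: μ = 88
H₁: μ ≠ 88
df = n - 1 = 35
t = (x̄ - μ₀) / (s/√n) = (87.47 - 88) / (13.33/√36) = -0.239
p-value = 0.8128

Since p-value > α = 0.05, we fail to reject H₀.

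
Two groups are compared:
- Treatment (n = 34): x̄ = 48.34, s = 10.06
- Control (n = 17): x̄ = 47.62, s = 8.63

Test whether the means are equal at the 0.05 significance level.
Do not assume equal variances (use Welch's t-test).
Welch's two-sample t-test:
H₀: μ₁ = μ₂
H₁: μ₁ ≠ μ₂
s₁²/n₁ = 10.06²/34 = 2.9766,  s₂²/n₂ = 8.63²/17 = 4.3810
SE = √(s₁²/n₁ + s₂²/n₂) = √(2.9766 + 4.3810) = 2.7125
df (Welch-Satterthwaite) = (s₁²/n₁ + s₂²/n₂)² / [(s₁²/n₁)²/(n₁-1) + (s₂²/n₂)²/(n₂-1)] ≈ 36.87
t = (x̄₁ - x̄₂) / SE = (48.34 - 47.62) / 2.7125 = 0.72 / 2.7125 = 0.265
p-value = 0.7921

Since p-value > α = 0.05, we fail to reject H₀.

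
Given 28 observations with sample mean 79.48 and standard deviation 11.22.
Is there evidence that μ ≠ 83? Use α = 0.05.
One-sample t-test:
H₀: μ = 83
H₁: μ ≠ 83
df = n - 1 = 27
t = (x̄ - μ₀) / (s/√n) = (79.48 - 83) / (11.22/√28) = -1.660
p-value = 0.1085

Since p-value > α = 0.05, we fail to reject H₀.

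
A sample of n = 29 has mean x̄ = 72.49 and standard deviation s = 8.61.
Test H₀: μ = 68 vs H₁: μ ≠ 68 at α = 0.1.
One-sample t-test:
H₀: μ = 68
H₁: μ ≠ 68
df = n - 1 = 28
t = (x̄ - μ₀) / (s/√n) = (72.49 - 68) / (8.61/√29) = 2.808
p-value = 0.0090

Since p-value < α = 0.1, we reject H₀.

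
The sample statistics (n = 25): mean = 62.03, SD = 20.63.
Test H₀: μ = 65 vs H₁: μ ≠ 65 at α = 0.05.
One-sample t-test:
H₀: μ = 65
H₁: μ ≠ 65
df = n - 1 = 24
t = (x̄ - μ₀) / (s/√n) = (62.03 - 65) / (20.63/√25) = -0.720
p-value = 0.4786

Since p-value > α = 0.05, we fail to reject H₀.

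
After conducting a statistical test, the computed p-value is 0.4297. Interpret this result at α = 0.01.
Since p = 0.4297 > α = 0.01, fail to reject H₀.
There is insufficient evidence to reject the null hypothesis; the result is not statistically significant at the 0.01 level.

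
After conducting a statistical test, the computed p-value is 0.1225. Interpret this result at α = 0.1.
Since p = 0.1225 > α = 0.1, fail to reject H₀.
There is insufficient evidence to reject the null hypothesis; the result is not statistically significant at the 0.1 level.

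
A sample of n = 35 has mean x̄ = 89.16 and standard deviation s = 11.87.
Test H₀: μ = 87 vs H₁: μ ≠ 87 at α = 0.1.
One-sample t-test:
H₀: μ = 87
H₁: μ ≠ 87
df = n - 1 = 34
t = (x̄ - μ₀) / (s/√n) = (89.16 - 87) / (11.87/√35) = 1.077
p-value = 0.2893

Since p-value > α = 0.1, we fail to reject H₀.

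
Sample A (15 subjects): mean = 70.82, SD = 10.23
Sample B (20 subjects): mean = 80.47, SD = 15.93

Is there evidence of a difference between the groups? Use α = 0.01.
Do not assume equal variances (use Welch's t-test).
Welch's two-sample t-test:
H₀: μ₁ = μ₂
H₁: μ₁ ≠ μ₂
s₁²/n₁ = 10.23²/15 = 6.9769,  s₂²/n₂ = 15.93²/20 = 12.6882
SE = √(s₁²/n₁ + s₂²/n₂) = √(6.9769 + 12.6882) = 4.4345
df (Welch-Satterthwaite) = (s₁²/n₁ + s₂²/n₂)² / [(s₁²/n₁)²/(n₁-1) + (s₂²/n₂)²/(n₂-1)] ≈ 32.36
t = (x̄₁ - x̄₂) / SE = (70.82 - 80.47) / 4.4345 = -9.65 / 4.4345 = -2.176
p-value = 0.0370

Since p-value > α = 0.01, we fail to reject H₀.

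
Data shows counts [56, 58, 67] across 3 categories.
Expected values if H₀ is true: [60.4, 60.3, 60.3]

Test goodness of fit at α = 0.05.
Chi-square goodness of fit test:
H₀: observed counts match expected distribution
H₁: observed counts differ from expected distribution
df = k - 1 = 2
χ² = Σ(O - E)²/E
   = (56 - 60.4)²/60.4 + (58 - 60.3)²/60.3 + (67 - 60.3)²/60.3
   = 0.321 + 0.088 + 0.744
   = 1.15
p-value = 0.5619

Since p-value > α = 0.05, we fail to reject H₀.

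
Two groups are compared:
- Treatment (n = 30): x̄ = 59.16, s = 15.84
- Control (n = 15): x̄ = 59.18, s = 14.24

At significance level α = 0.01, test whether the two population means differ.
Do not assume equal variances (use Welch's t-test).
Welch's two-sample t-test:
H₀: μ₁ = μ₂
H₁: μ₁ ≠ μ₂
s₁²/n₁ = 15.84²/30 = 8.3635,  s₂²/n₂ = 14.24²/15 = 13.5185
SE = √(s₁²/n₁ + s₂²/n₂) = √(8.3635 + 13.5185) = 4.6778
df (Welch-Satterthwaite) = (s₁²/n₁ + s₂²/n₂)² / [(s₁²/n₁)²/(n₁-1) + (s₂²/n₂)²/(n₂-1)] ≈ 30.96
t = (x̄₁ - x̄₂) / SE = (59.16 - 59.18) / 4.6778 = -0.02 / 4.6778 = -0.004
p-value = 0.9966

Since p-value > α = 0.01, we fail to reject H₀.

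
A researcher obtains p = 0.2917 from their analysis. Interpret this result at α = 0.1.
Since p = 0.2917 > α = 0.1, fail to reject H₀.
There is insufficient evidence to reject the null hypothesis; the result is not statistically significant at the 0.1 level.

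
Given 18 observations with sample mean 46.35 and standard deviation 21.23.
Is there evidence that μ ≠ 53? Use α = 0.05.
One-sample t-test:
H₀: μ = 53
H₁: μ ≠ 53
df = n - 1 = 17
t = (x̄ - μ₀) / (s/√n) = (46.35 - 53) / (21.23/√18) = -1.329
p-value = 0.2014

Since p-value > α = 0.05, we fail to reject H₀.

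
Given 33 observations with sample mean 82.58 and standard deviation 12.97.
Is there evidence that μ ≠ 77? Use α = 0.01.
One-sample t-test:
H₀: μ = 77
H₁: μ ≠ 77
df = n - 1 = 32
t = (x̄ - μ₀) / (s/√n) = (82.58 - 77) / (12.97/√33) = 2.471
p-value = 0.0190

Since p-value > α = 0.01, we fail to reject H₀.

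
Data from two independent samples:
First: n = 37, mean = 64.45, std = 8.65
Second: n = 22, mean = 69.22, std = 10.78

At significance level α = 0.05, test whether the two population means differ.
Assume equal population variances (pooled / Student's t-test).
Student's two-sample t-test (equal variances):
H₀: μ₁ = μ₂
H₁: μ₁ ≠ μ₂
df = n₁ + n₂ - 2 = 57
Pooled variance s_p² = [(n₁-1)s₁² + (n₂-1)s₂²] / (n₁ + n₂ - 2) = [(36)(8.65²) + (21)(10.78²)] / 57 = 90.0699
SE = √(s_p²(1/n₁ + 1/n₂)) = √(90.0699 × (1/37 + 1/22)) = 2.5551
t = (x̄₁ - x̄₂) / SE = (64.45 - 69.22) / 2.5551 = -4.77 / 2.5551 = -1.867
p-value = 0.0671

Since p-value > α = 0.05, we fail to reject H₀.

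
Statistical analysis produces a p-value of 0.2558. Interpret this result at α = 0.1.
Since p = 0.2558 > α = 0.1, fail to reject H₀.
There is insufficient evidence to reject the null hypothesis; the result is not statistically significant at the 0.1 level.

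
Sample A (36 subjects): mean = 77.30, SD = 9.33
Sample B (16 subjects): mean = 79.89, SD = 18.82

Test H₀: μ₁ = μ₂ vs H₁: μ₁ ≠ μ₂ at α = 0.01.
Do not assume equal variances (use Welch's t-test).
Welch's two-sample t-test:
H₀: μ₁ = μ₂
H₁: μ₁ ≠ μ₂
s₁²/n₁ = 9.33²/36 = 2.4180,  s₂²/n₂ = 18.82²/16 = 22.1370
SE = √(s₁²/n₁ + s₂²/n₂) = √(2.4180 + 22.1370) = 4.9553
df (Welch-Satterthwaite) = (s₁²/n₁ + s₂²/n₂)² / [(s₁²/n₁)²/(n₁-1) + (s₂²/n₂)²/(n₂-1)] ≈ 18.36
t = (x̄₁ - x̄₂) / SE = (77.30 - 79.89) / 4.9553 = -2.59 / 4.9553 = -0.523
p-value = 0.6075

Since p-value > α = 0.01, we fail to reject H₀.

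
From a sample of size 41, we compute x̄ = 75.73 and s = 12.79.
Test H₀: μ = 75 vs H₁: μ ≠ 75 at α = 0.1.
One-sample t-test:
H₀: μ = 75
H₁: μ ≠ 75
df = n - 1 = 40
t = (x̄ - μ₀) / (s/√n) = (75.73 - 75) / (12.79/√41) = 0.365
p-value = 0.7167

Since p-value > α = 0.1, we fail to reject H₀.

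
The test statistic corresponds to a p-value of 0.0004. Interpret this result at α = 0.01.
Since p = 0.0004 < α = 0.01, reject H₀.
There is sufficient evidence to reject the null hypothesis; the result is statistically significant at the 0.01 level.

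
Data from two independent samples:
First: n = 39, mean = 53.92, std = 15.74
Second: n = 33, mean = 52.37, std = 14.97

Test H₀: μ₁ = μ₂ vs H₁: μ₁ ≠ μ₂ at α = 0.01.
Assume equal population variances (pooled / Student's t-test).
Student's two-sample t-test (equal variances):
H₀: μ₁ = μ₂
H₁: μ₁ ≠ μ₂
df = n₁ + n₂ - 2 = 70
Pooled variance s_p² = [(n₁-1)s₁² + (n₂-1)s₂²] / (n₁ + n₂ - 2) = [(38)(15.74²) + (32)(14.97²)] / 70 = 236.9377
SE = √(s_p²(1/n₁ + 1/n₂)) = √(236.9377 × (1/39 + 1/33)) = 3.6408
t = (x̄₁ - x̄₂) / SE = (53.92 - 52.37) / 3.6408 = 1.55 / 3.6408 = 0.426
p-value = 0.6716

Since p-value > α = 0.01, we fail to reject H₀.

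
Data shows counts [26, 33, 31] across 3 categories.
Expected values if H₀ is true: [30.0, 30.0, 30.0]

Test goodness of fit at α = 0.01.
Chi-square goodness of fit test:
H₀: observed counts match expected distribution
H₁: observed counts differ from expected distribution
df = k - 1 = 2
χ² = Σ(O - E)²/E
   = (26 - 30.0)²/30.0 + (33 - 30.0)²/30.0 + (31 - 30.0)²/30.0
   = 0.533 + 0.300 + 0.033
   = 0.87
p-value = 0.6483

Since p-value > α = 0.01, we fail to reject H₀.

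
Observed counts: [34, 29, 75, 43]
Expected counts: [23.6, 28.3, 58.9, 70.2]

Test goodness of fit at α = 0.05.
Chi-square goodness of fit test:
H₀: observed counts match expected distribution
H₁: observed counts differ from expected distribution
df = k - 1 = 3
χ² = Σ(O - E)²/E
   = (34 - 23.6)²/23.6 + (29 - 28.3)²/28.3 + (75 - 58.9)²/58.9 + (43 - 70.2)²/70.2
   = 4.583 + 0.017 + 4.401 + 10.539
   = 19.54
p-value = 0.0002

Since p-value < α = 0.05, we reject H₀.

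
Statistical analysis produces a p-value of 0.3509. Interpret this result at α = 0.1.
Since p = 0.3509 > α = 0.1, fail to reject H₀.
There is insufficient evidence to reject the null hypothesis; the result is not statistically significant at the 0.1 level.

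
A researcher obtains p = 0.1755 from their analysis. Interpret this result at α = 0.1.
Since p = 0.1755 > α = 0.1, fail to reject H₀.
There is insufficient evidence to reject the null hypothesis; the result is not statistically significant at the 0.1 level.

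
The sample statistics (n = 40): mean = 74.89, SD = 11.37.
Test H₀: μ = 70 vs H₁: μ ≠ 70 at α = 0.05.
One-sample t-test:
H₀: μ = 70
H₁: μ ≠ 70
df = n - 1 = 39
t = (x̄ - μ₀) / (s/√n) = (74.89 - 70) / (11.37/√40) = 2.720
p-value = 0.0097

Since p-value < α = 0.05, we reject H₀.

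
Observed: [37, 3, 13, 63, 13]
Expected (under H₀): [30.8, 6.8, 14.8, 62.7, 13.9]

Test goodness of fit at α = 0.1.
Chi-square goodness of fit test:
H₀: observed counts match expected distribution
H₁: observed counts differ from expected distribution
df = k - 1 = 4
χ² = Σ(O - E)²/E
   = (37 - 30.8)²/30.8 + (3 - 6.8)²/6.8 + (13 - 14.8)²/14.8 + (63 - 62.7)²/62.7 + (13 - 13.9)²/13.9
   = 1.248 + 2.124 + 0.219 + 0.001 + 0.058
   = 3.65
p-value = 0.4554

Since p-value > α = 0.1, we fail to reject H₀.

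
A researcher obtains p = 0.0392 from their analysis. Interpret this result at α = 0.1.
Since p = 0.0392 < α = 0.1, reject H₀.
There is sufficient evidence to reject the null hypothesis; the result is statistically significant at the 0.1 level.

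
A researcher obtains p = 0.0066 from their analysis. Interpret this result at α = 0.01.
Since p = 0.0066 < α = 0.01, reject H₀.
There is sufficient evidence to reject the null hypothesis; the result is statistically significant at the 0.01 level.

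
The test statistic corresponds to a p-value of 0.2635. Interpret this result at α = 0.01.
Since p = 0.2635 > α = 0.01, fail to reject H₀.
There is insufficient evidence to reject the null hypothesis; the result is not statistically significant at the 0.01 level.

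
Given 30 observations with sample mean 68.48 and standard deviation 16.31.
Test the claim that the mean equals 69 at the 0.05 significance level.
One-sample t-test:
H₀: μ = 69
H₁: μ ≠ 69
df = n - 1 = 29
t = (x̄ - μ₀) / (s/√n) = (68.48 - 69) / (16.31/√30) = -0.175
p-value = 0.8626

Since p-value > α = 0.05, we fail to reject H₀.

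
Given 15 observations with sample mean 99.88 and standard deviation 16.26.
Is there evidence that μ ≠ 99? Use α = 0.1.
One-sample t-test:
H₀: μ = 99
H₁: μ ≠ 99
df = n - 1 = 14
t = (x̄ - μ₀) / (s/√n) = (99.88 - 99) / (16.26/√15) = 0.210
p-value = 0.8370

Since p-value > α = 0.1, we fail to reject H₀.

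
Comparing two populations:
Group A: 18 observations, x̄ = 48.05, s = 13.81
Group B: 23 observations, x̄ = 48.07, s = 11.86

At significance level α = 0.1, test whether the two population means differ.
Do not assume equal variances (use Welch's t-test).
Welch's two-sample t-test:
H₀: μ₁ = μ₂
H₁: μ₁ ≠ μ₂
s₁²/n₁ = 13.81²/18 = 10.5953,  s₂²/n₂ = 11.86²/23 = 6.1156
SE = √(s₁²/n₁ + s₂²/n₂) = √(10.5953 + 6.1156) = 4.0879
df (Welch-Satterthwaite) = (s₁²/n₁ + s₂²/n₂)² / [(s₁²/n₁)²/(n₁-1) + (s₂²/n₂)²/(n₂-1)] ≈ 33.63
t = (x̄₁ - x̄₂) / SE = (48.05 - 48.07) / 4.0879 = -0.02 / 4.0879 = -0.005
p-value = 0.9961

Since p-value > α = 0.1, we fail to reject H₀.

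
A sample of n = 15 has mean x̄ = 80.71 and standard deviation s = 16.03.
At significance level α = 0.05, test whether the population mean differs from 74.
One-sample t-test:
H₀: μ = 74
H₁: μ ≠ 74
df = n - 1 = 14
t = (x̄ - μ₀) / (s/√n) = (80.71 - 74) / (16.03/√15) = 1.621
p-value = 0.1273

Since p-value > α = 0.05, we fail to reject H₀.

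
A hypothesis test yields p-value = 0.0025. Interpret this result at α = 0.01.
Since p = 0.0025 < α = 0.01, reject H₀.
There is sufficient evidence to reject the null hypothesis; the result is statistically significant at the 0.01 level.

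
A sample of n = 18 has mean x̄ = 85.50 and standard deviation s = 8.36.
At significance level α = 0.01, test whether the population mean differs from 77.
One-sample t-test:
H₀: μ = 77
H₁: μ ≠ 77
df = n - 1 = 17
t = (x̄ - μ₀) / (s/√n) = (85.50 - 77) / (8.36/√18) = 4.314
p-value = 0.0005

Since p-value < α = 0.01, we reject H₀.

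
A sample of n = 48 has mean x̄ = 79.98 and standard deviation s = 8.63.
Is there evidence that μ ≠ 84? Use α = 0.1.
One-sample t-test:
H₀: μ = 84
H₁: μ ≠ 84
df = n - 1 = 47
t = (x̄ - μ₀) / (s/√n) = (79.98 - 84) / (8.63/√48) = -3.227
p-value = 0.0023

Since p-value < α = 0.1, we reject H₀.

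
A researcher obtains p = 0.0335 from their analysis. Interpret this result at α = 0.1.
Since p = 0.0335 < α = 0.1, reject H₀.
There is sufficient evidence to reject the null hypothesis; the result is statistically significant at the 0.1 level.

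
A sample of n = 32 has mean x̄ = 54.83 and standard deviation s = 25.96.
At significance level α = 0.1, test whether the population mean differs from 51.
One-sample t-test:
H₀: μ = 51
H₁: μ ≠ 51
df = n - 1 = 31
t = (x̄ - μ₀) / (s/√n) = (54.83 - 51) / (25.96/√32) = 0.835
p-value = 0.4103

Since p-value > α = 0.1, we fail to reject H₀.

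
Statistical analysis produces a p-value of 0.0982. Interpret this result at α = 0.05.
Since p = 0.0982 > α = 0.05, fail to reject H₀.
There is insufficient evidence to reject the null hypothesis; the result is not statistically significant at the 0.05 level.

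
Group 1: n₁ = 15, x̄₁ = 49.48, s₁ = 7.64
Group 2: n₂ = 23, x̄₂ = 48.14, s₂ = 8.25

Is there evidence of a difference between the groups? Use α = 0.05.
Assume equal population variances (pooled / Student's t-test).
Student's two-sample t-test (equal variances):
H₀: μ₁ = μ₂
H₁: μ₁ ≠ μ₂
df = n₁ + n₂ - 2 = 36
Pooled variance s_p² = [(n₁-1)s₁² + (n₂-1)s₂²] / (n₁ + n₂ - 2) = [(14)(7.64²) + (22)(8.25²)] / 36 = 64.2930
SE = √(s_p²(1/n₁ + 1/n₂)) = √(64.2930 × (1/15 + 1/23)) = 2.6611
t = (x̄₁ - x̄₂) / SE = (49.48 - 48.14) / 2.6611 = 1.34 / 2.6611 = 0.504
p-value = 0.6176

Since p-value > α = 0.05, we fail to reject H₀.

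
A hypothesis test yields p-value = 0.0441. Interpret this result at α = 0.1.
Since p = 0.0441 < α = 0.1, reject H₀.
There is sufficient evidence to reject the null hypothesis; the result is statistically significant at the 0.1 level.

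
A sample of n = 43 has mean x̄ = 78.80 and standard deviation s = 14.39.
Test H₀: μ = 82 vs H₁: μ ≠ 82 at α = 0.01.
One-sample t-test:
H₀: μ = 82
H₁: μ ≠ 82
df = n - 1 = 42
t = (x̄ - μ₀) / (s/√n) = (78.80 - 82) / (14.39/√43) = -1.458
p-value = 0.1522

Since p-value > α = 0.01, we fail to reject H₀.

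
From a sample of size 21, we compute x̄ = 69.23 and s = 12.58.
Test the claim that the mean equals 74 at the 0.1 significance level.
One-sample t-test:
H₀: μ = 74
H₁: μ ≠ 74
df = n - 1 = 20
t = (x̄ - μ₀) / (s/√n) = (69.23 - 74) / (12.58/√21) = -1.738
p-value = 0.0977

Since p-value < α = 0.1, we reject H₀.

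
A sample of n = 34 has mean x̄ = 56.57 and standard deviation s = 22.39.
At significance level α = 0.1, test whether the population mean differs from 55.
One-sample t-test:
H₀: μ = 55
H₁: μ ≠ 55
df = n - 1 = 33
t = (x̄ - μ₀) / (s/√n) = (56.57 - 55) / (22.39/√34) = 0.409
p-value = 0.6853

Since p-value > α = 0.1, we fail to reject H₀.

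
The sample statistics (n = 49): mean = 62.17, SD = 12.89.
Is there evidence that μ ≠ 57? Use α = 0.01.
One-sample t-test:
H₀: μ = 57
H₁: μ ≠ 57
df = n - 1 = 48
t = (x̄ - μ₀) / (s/√n) = (62.17 - 57) / (12.89/√49) = 2.808
p-value = 0.0072

Since p-value < α = 0.01, we reject H₀.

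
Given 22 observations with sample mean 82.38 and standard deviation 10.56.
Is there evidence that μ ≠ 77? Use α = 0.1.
One-sample t-test:
H₀: μ = 77
H₁: μ ≠ 77
df = n - 1 = 21
t = (x̄ - μ₀) / (s/√n) = (82.38 - 77) / (10.56/√22) = 2.390
p-value = 0.0263

Since p-value < α = 0.1, we reject H₀.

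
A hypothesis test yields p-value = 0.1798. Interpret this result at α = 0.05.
Since p = 0.1798 > α = 0.05, fail to reject H₀.
There is insufficient evidence to reject the null hypothesis; the result is not statistically significant at the 0.05 level.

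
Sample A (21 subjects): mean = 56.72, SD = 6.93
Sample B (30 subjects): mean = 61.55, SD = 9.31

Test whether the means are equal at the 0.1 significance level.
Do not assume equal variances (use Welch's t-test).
Welch's two-sample t-test:
H₀: μ₁ = μ₂
H₁: μ₁ ≠ μ₂
s₁²/n₁ = 6.93²/21 = 2.2869,  s₂²/n₂ = 9.31²/30 = 2.8892
SE = √(s₁²/n₁ + s₂²/n₂) = √(2.2869 + 2.8892) = 2.2751
df (Welch-Satterthwaite) = (s₁²/n₁ + s₂²/n₂)² / [(s₁²/n₁)²/(n₁-1) + (s₂²/n₂)²/(n₂-1)] ≈ 48.77
t = (x̄₁ - x̄₂) / SE = (56.72 - 61.55) / 2.2751 = -4.83 / 2.2751 = -2.123
p-value = 0.0389

Since p-value < α = 0.1, we reject H₀.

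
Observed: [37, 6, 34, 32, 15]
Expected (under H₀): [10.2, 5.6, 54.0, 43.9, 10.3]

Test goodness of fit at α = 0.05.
Chi-square goodness of fit test:
H₀: observed counts match expected distribution
H₁: observed counts differ from expected distribution
df = k - 1 = 4
χ² = Σ(O - E)²/E
   = (37 - 10.2)²/10.2 + (6 - 5.6)²/5.6 + (34 - 54.0)²/54.0 + (32 - 43.9)²/43.9 + (15 - 10.3)²/10.3
   = 70.416 + 0.029 + 7.407 + 3.226 + 2.145
   = 83.22
p-value < 0.0001

Since p-value < α = 0.05, we reject H₀.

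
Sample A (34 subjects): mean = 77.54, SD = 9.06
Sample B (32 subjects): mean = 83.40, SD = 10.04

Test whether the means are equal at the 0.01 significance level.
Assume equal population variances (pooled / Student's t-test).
Student's two-sample t-test (equal variances):
H₀: μ₁ = μ₂
H₁: μ₁ ≠ μ₂
df = n₁ + n₂ - 2 = 64
Pooled variance s_p² = [(n₁-1)s₁² + (n₂-1)s₂²] / (n₁ + n₂ - 2) = [(33)(9.06²) + (31)(10.04²)] / 64 = 91.1501
SE = √(s_p²(1/n₁ + 1/n₂)) = √(91.1501 × (1/34 + 1/32)) = 2.3515
t = (x̄₁ - x̄₂) / SE = (77.54 - 83.40) / 2.3515 = -5.86 / 2.3515 = -2.492
p-value = 0.0153

Since p-value > α = 0.01, we fail to reject H₀.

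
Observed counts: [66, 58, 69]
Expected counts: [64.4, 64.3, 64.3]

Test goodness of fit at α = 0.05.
Chi-square goodness of fit test:
H₀: observed counts match expected distribution
H₁: observed counts differ from expected distribution
df = k - 1 = 2
χ² = Σ(O - E)²/E
   = (66 - 64.4)²/64.4 + (58 - 64.3)²/64.3 + (69 - 64.3)²/64.3
   = 0.040 + 0.617 + 0.344
   = 1.00
p-value = 0.6064

Since p-value > α = 0.05, we fail to reject H₀.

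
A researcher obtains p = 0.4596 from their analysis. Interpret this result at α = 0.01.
Since p = 0.4596 > α = 0.01, fail to reject H₀.
There is insufficient evidence to reject the null hypothesis; the result is not statistically significant at the 0.01 level.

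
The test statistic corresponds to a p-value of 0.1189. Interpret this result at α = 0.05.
Since p = 0.1189 > α = 0.05, fail to reject H₀.
There is insufficient evidence to reject the null hypothesis; the result is not statistically significant at the 0.05 level.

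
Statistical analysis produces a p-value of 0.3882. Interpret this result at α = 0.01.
Since p = 0.3882 > α = 0.01, fail to reject H₀.
There is insufficient evidence to reject the null hypothesis; the result is not statistically significant at the 0.01 level.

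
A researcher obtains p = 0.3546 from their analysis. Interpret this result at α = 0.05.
Since p = 0.3546 > α = 0.05, fail to reject H₀.
There is insufficient evidence to reject the null hypothesis; the result is not statistically significant at the 0.05 level.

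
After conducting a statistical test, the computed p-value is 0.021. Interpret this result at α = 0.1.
Since p = 0.021 < α = 0.1, reject H₀.
There is sufficient evidence to reject the null hypothesis; the result is statistically significant at the 0.1 level.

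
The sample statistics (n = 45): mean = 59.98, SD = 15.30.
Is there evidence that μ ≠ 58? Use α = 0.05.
One-sample t-test:
H₀: μ = 58
H₁: μ ≠ 58
df = n - 1 = 44
t = (x̄ - μ₀) / (s/√n) = (59.98 - 58) / (15.30/√45) = 0.868
p-value = 0.3900

Since p-value > α = 0.05, we fail to reject H₀.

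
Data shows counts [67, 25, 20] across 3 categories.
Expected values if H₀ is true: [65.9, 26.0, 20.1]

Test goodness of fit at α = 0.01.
Chi-square goodness of fit test:
H₀: observed counts match expected distribution
H₁: observed counts differ from expected distribution
df = k - 1 = 2
χ² = Σ(O - E)²/E
   = (67 - 65.9)²/65.9 + (25 - 26.0)²/26.0 + (20 - 20.1)²/20.1
   = 0.018 + 0.038 + 0.000
   = 0.06
p-value = 0.9717

Since p-value > α = 0.01, we fail to reject H₀.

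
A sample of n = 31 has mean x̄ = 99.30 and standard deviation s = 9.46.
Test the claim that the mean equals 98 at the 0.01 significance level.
One-sample t-test:
H₀: μ = 98
H₁: μ ≠ 98
df = n - 1 = 30
t = (x̄ - μ₀) / (s/√n) = (99.30 - 98) / (9.46/√31) = 0.765
p-value = 0.4502

Since p-value > α = 0.01, we fail to reject H₀.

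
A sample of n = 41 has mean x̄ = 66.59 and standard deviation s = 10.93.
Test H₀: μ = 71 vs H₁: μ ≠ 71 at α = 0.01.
One-sample t-test:
H₀: μ = 71
H₁: μ ≠ 71
df = n - 1 = 40
t = (x̄ - μ₀) / (s/√n) = (66.59 - 71) / (10.93/√41) = -2.584
p-value = 0.0135

Since p-value > α = 0.01, we fail to reject H₀.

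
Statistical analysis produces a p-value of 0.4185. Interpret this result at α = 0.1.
Since p = 0.4185 > α = 0.1, fail to reject H₀.
There is insufficient evidence to reject the null hypothesis; the result is not statistically significant at the 0.1 level.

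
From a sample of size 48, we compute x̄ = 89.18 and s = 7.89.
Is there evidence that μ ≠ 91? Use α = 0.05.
One-sample t-test:
H₀: μ = 91
H₁: μ ≠ 91
df = n - 1 = 47
t = (x̄ - μ₀) / (s/√n) = (89.18 - 91) / (7.89/√48) = -1.598
p-value = 0.1167

Since p-value > α = 0.05, we fail to reject H₀.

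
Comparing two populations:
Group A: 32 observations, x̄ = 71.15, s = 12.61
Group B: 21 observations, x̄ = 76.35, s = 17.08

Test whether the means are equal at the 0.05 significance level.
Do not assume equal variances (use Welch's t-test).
Welch's two-sample t-test:
H₀: μ₁ = μ₂
H₁: μ₁ ≠ μ₂
s₁²/n₁ = 12.61²/32 = 4.9691,  s₂²/n₂ = 17.08²/21 = 13.8917
SE = √(s₁²/n₁ + s₂²/n₂) = √(4.9691 + 13.8917) = 4.3429
df (Welch-Satterthwaite) = (s₁²/n₁ + s₂²/n₂)² / [(s₁²/n₁)²/(n₁-1) + (s₂²/n₂)²/(n₂-1)] ≈ 34.06
t = (x̄₁ - x̄₂) / SE = (71.15 - 76.35) / 4.3429 = -5.20 / 4.3429 = -1.197
p-value = 0.2394

Since p-value > α = 0.05, we fail to reject H₀.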